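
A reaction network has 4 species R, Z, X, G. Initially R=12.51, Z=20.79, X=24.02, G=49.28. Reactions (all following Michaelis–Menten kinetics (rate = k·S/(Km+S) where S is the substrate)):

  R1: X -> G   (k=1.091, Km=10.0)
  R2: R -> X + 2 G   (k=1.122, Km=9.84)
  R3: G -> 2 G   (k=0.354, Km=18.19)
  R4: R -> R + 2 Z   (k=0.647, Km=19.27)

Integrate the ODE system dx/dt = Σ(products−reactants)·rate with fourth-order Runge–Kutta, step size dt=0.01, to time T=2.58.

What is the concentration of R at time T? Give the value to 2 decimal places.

RK4 with dt=0.01: 258 steps to T=2.58. Trajectory (selected grid times):
t=0.00: R=12.51 Z=20.79 X=24.02 G=49.28
t=0.29: R=12.33 Z=20.94 X=23.98 G=49.94
t=0.57: R=12.15 Z=21.08 X=23.94 G=50.58
t=0.86: R=11.98 Z=21.22 X=23.89 G=51.24
t=1.15: R=11.80 Z=21.37 X=23.85 G=51.89
t=1.43: R=11.63 Z=21.50 X=23.80 G=52.52
t=1.72: R=11.45 Z=21.64 X=23.76 G=53.17
t=2.01: R=11.28 Z=21.78 X=23.71 G=53.82
t=2.29: R=11.11 Z=21.92 X=23.66 G=54.44
t=2.58: R=10.94 Z=22.05 X=23.61 G=55.09
Read off R at T=2.58: 10.94

R at T = 10.94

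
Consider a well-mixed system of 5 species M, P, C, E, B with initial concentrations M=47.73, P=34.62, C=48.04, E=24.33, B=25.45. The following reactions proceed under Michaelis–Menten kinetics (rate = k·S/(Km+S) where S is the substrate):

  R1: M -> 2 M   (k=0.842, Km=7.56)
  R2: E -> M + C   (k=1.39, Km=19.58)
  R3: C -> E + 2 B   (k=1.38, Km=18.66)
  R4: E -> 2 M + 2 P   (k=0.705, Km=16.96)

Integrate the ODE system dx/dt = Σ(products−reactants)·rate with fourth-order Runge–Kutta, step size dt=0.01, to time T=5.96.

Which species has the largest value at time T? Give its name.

RK4 with dt=0.01: 596 steps to T=5.96. Trajectory (selected grid times):
t=0.00: M=47.73 P=34.62 C=48.04 E=24.33 B=25.45
t=0.66: M=49.27 P=35.17 C=47.89 E=24.20 B=26.76
t=1.32: M=50.80 P=35.71 C=47.74 E=24.08 B=28.07
t=1.99: M=52.36 P=36.27 C=47.59 E=23.95 B=29.40
t=2.65: M=53.90 P=36.81 C=47.44 E=23.83 B=30.71
t=3.31: M=55.43 P=37.36 C=47.29 E=23.71 B=32.02
t=3.97: M=56.96 P=37.90 C=47.14 E=23.59 B=33.32
t=4.64: M=58.52 P=38.45 C=46.99 E=23.47 B=34.65
t=5.30: M=60.05 P=38.99 C=46.84 E=23.35 B=35.95
t=5.96: M=61.58 P=39.52 C=46.68 E=23.24 B=37.25
At T=5.96: M=61.58 P=39.52 C=46.68 E=23.24 B=37.25; the largest is M.

Dominant species at T: M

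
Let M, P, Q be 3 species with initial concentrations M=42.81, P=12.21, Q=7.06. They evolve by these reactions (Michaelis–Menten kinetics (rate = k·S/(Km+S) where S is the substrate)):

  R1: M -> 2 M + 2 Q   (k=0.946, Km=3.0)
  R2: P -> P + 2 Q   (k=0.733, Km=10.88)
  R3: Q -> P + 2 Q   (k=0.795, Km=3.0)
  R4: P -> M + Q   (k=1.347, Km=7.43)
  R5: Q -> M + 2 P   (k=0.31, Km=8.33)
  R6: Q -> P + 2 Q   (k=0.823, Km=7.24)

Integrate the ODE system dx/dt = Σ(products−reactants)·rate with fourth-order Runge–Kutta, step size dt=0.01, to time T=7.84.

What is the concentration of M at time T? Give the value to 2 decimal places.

M at T = 58.62

RK4 with dt=0.01: 784 steps to T=7.84. Trajectory (selected grid times):
t=0.00: M=42.81 P=12.21 Q=7.06
t=0.87: M=44.45 P=12.66 Q=10.78
t=1.74: M=46.13 P=13.26 Q=14.62
t=2.61: M=47.84 P=13.94 Q=18.53
t=3.48: M=49.58 P=14.69 Q=22.52
t=4.36: M=51.36 P=15.48 Q=26.61
t=5.23: M=53.15 P=16.30 Q=30.72
t=6.10: M=54.96 P=17.14 Q=34.86
t=6.97: M=56.78 P=17.99 Q=39.06
t=7.84: M=58.62 P=18.86 Q=43.29
Read off M at T=7.84: 58.62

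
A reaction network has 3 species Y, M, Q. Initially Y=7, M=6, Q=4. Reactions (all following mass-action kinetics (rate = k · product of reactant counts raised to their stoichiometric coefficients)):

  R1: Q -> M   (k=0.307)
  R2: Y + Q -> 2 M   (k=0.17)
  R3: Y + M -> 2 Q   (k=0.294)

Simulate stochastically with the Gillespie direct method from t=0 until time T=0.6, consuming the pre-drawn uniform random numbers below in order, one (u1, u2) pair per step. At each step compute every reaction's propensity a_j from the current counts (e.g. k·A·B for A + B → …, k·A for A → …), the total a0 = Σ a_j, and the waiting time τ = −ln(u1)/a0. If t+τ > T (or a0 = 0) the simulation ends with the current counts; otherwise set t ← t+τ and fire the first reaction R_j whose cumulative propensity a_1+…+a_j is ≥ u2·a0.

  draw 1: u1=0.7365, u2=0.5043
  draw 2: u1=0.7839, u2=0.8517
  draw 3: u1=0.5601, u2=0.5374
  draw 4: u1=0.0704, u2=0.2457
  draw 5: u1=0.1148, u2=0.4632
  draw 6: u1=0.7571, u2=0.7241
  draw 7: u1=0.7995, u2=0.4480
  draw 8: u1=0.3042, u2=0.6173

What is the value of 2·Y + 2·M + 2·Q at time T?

Check how each reaction changes W = 2·Y + 2·M + 2·Q (weight of products minus weight of reactants):
R1: Q -> M: (2·1) − (2·1) = 2 − 2 = 0
R2: Y + Q -> 2 M: (2·2) − (2·1 + 2·1) = 4 − 4 = 0
R3: Y + M -> 2 Q: (2·2) − (2·1 + 2·1) = 4 − 4 = 0
Every reaction leaves W unchanged, so W is conserved and no simulation is needed: W(T) = W(0) = 2·7 + 2·6 + 2·4 = 34

Value at T = 34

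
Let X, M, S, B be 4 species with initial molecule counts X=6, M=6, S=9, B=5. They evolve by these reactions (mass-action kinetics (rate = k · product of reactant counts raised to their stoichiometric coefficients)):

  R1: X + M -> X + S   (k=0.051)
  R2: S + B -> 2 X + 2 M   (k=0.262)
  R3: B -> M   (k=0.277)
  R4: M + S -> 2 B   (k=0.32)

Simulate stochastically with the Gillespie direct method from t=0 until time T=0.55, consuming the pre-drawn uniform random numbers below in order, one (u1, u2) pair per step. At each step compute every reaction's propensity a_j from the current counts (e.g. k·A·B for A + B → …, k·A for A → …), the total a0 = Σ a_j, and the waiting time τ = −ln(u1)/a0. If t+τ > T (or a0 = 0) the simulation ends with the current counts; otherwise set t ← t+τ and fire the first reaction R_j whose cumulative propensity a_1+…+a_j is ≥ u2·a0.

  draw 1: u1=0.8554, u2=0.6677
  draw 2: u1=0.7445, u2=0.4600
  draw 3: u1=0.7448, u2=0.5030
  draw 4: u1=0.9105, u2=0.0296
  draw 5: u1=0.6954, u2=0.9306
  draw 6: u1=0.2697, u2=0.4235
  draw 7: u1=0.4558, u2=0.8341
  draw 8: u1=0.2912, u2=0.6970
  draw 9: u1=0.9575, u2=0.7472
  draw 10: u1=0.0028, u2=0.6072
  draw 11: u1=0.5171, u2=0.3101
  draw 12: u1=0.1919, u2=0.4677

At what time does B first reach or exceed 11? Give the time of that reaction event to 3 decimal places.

t=0.000: X=6 M=6 S=9 B=5
Draw 1: a1=1.836, a2=11.790, a3=1.385, a4=17.280, a0=32.291; τ=−ln(0.8554)/32.291=0.005 → t=0.005; u2·a0=0.6677·32.291=21.561; a1+…+a3=15.011 < 21.561 ≤ a1+…+a4=32.291 → R4 fires; X=6 M=5 S=8 B=7
Draw 2: a1=1.530, a2=14.672, a3=1.939, a4=12.800, a0=30.941; τ=−ln(0.7445)/30.941=0.010 → t=0.014; u2·a0=0.4600·30.941=14.233; a1=1.530 < 14.233 ≤ a1+a2=16.202 → R2 fires; X=8 M=7 S=7 B=6
Draw 3: a1=2.856, a2=11.004, a3=1.662, a4=15.680, a0=31.202; τ=−ln(0.7448)/31.202=0.009 → t=0.024; u2·a0=0.5030·31.202=15.695; a1+…+a3=15.522 < 15.695 ≤ a1+…+a4=31.202 → R4 fires; X=8 M=6 S=6 B=8
Draw 4: a1=2.448, a2=12.576, a3=2.216, a4=11.520, a0=28.760; τ=−ln(0.9105)/28.760=0.003 → t=0.027; u2·a0=0.0296·28.760=0.851 ≤ a1=2.448 → R1 fires; X=8 M=5 S=7 B=8
Draw 5: a1=2.040, a2=14.672, a3=2.216, a4=11.200, a0=30.128; τ=−ln(0.6954)/30.128=0.012 → t=0.039; u2·a0=0.9306·30.128=28.037; a1+…+a3=18.928 < 28.037 ≤ a1+…+a4=30.128 → R4 fires; X=8 M=4 S=6 B=10
Draw 6: a1=1.632, a2=15.720, a3=2.770, a4=7.680, a0=27.802; τ=−ln(0.2697)/27.802=0.047 → t=0.086; u2·a0=0.4235·27.802=11.774; a1=1.632 < 11.774 ≤ a1+a2=17.352 → R2 fires; X=10 M=6 S=5 B=9
Draw 7: a1=3.060, a2=11.790, a3=2.493, a4=9.600, a0=26.943; τ=−ln(0.4558)/26.943=0.029 → t=0.115; u2·a0=0.8341·26.943=22.473; a1+…+a3=17.343 < 22.473 ≤ a1+…+a4=26.943 → R4 fires; X=10 M=5 S=4 B=11
Draw 8: a1=2.550, a2=11.528, a3=3.047, a4=6.400, a0=23.525; τ=−ln(0.2912)/23.525=0.052 → t=0.168; u2·a0=0.6970·23.525=16.397; a1+a2=14.078 < 16.397 ≤ a1+…+a3=17.125 → R3 fires; X=10 M=6 S=4 B=10
Draw 9: a1=3.060, a2=10.480, a3=2.770, a4=7.680, a0=23.990; τ=−ln(0.9575)/23.990=0.002 → t=0.170; u2·a0=0.7472·23.990=17.925; a1+…+a3=16.310 < 17.925 ≤ a1+…+a4=23.990 → R4 fires; X=10 M=5 S=3 B=12
Draw 10: a1=2.550, a2=9.432, a3=3.324, a4=4.800, a0=20.106; τ=−ln(0.0028)/20.106=0.292 → t=0.462; u2·a0=0.6072·20.106=12.208; a1+a2=11.982 < 12.208 ≤ a1+…+a3=15.306 → R3 fires; X=10 M=6 S=3 B=11
Draw 11: a1=3.060, a2=8.646, a3=3.047, a4=5.760, a0=20.513; τ=−ln(0.5171)/20.513=0.032 → t=0.494; u2·a0=0.3101·20.513=6.361; a1=3.060 < 6.361 ≤ a1+a2=11.706 → R2 fires; X=12 M=8 S=2 B=10
Draw 12: a1=4.896, a2=5.240, a3=2.770, a4=5.120, a0=18.026; τ=−ln(0.1919)/18.026=0.092 → t=0.586 > T=0.55: stop.
B first becomes ≥ 11 when it reaches 11 at the event at t=0.115.

Threshold first reached at t = 0.115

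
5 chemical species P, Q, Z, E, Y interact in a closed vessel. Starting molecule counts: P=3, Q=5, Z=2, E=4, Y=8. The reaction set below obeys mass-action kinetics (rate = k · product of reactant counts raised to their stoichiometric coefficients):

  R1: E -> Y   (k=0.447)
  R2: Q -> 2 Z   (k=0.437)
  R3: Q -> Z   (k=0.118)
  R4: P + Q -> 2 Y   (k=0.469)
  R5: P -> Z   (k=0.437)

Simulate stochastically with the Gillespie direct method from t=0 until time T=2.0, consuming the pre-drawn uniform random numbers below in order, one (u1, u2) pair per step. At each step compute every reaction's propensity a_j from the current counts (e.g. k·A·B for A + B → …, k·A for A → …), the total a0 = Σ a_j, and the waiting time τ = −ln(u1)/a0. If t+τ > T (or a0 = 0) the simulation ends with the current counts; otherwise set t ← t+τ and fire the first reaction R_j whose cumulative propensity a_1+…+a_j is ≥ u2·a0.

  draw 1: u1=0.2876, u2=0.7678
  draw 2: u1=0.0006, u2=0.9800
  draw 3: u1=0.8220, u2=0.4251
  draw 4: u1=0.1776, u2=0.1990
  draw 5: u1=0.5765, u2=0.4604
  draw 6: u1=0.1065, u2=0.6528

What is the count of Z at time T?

Z at T = 7

t=0.000: P=3 Q=5 Z=2 E=4 Y=8
Draw 1: a1=1.788, a2=2.185, a3=0.590, a4=7.035, a5=1.311, a0=12.909; τ=−ln(0.2876)/12.909=0.097 → t=0.097; u2·a0=0.7678·12.909=9.912; a1+…+a3=4.563 < 9.912 ≤ a1+…+a4=11.598 → R4 fires; P=2 Q=4 Z=2 E=4 Y=10
Draw 2: a1=1.788, a2=1.748, a3=0.472, a4=3.752, a5=0.874, a0=8.634; τ=−ln(0.0006)/8.634=0.859 → t=0.956; u2·a0=0.9800·8.634=8.461; a1+…+a4=7.760 < 8.461 ≤ a1+…+a5=8.634 → R5 fires; P=1 Q=4 Z=3 E=4 Y=10
Draw 3: a1=1.788, a2=1.748, a3=0.472, a4=1.876, a5=0.437, a0=6.321; τ=−ln(0.8220)/6.321=0.031 → t=0.987; u2·a0=0.4251·6.321=2.687; a1=1.788 < 2.687 ≤ a1+a2=3.536 → R2 fires; P=1 Q=3 Z=5 E=4 Y=10
Draw 4: a1=1.788, a2=1.311, a3=0.354, a4=1.407, a5=0.437, a0=5.297; τ=−ln(0.1776)/5.297=0.326 → t=1.313; u2·a0=0.1990·5.297=1.054 ≤ a1=1.788 → R1 fires; P=1 Q=3 Z=5 E=3 Y=11
Draw 5: a1=1.341, a2=1.311, a3=0.354, a4=1.407, a5=0.437, a0=4.850; τ=−ln(0.5765)/4.850=0.114 → t=1.427; u2·a0=0.4604·4.850=2.233; a1=1.341 < 2.233 ≤ a1+a2=2.652 → R2 fires; P=1 Q=2 Z=7 E=3 Y=11
Draw 6: a1=1.341, a2=0.874, a3=0.236, a4=0.938, a5=0.437, a0=3.826; τ=−ln(0.1065)/3.826=0.585 → t=2.012 > T=2.0: stop.
Read off Z at T=2.0: 7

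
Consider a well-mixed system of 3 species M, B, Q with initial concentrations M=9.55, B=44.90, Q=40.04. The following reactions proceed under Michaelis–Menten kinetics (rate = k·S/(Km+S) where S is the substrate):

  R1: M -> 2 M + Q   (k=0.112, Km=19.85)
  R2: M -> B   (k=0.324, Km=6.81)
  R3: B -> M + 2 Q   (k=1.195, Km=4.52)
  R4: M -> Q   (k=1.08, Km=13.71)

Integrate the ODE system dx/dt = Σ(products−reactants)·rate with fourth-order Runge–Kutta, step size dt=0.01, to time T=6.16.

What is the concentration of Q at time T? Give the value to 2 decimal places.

RK4 with dt=0.01: 616 steps to T=6.16. Trajectory (selected grid times):
t=0.00: M=9.55 B=44.90 Q=40.04
t=0.68: M=9.88 B=44.29 Q=41.85
t=1.37: M=10.20 B=43.68 Q=43.68
t=2.05: M=10.52 B=43.07 Q=45.50
t=2.74: M=10.83 B=42.46 Q=47.34
t=3.42: M=11.13 B=41.87 Q=49.16
t=4.11: M=11.42 B=41.26 Q=51.01
t=4.79: M=11.71 B=40.67 Q=52.84
t=5.48: M=11.99 B=40.07 Q=54.70
t=6.16: M=12.26 B=39.48 Q=56.53
Read off Q at T=6.16: 56.53

Q at T = 56.53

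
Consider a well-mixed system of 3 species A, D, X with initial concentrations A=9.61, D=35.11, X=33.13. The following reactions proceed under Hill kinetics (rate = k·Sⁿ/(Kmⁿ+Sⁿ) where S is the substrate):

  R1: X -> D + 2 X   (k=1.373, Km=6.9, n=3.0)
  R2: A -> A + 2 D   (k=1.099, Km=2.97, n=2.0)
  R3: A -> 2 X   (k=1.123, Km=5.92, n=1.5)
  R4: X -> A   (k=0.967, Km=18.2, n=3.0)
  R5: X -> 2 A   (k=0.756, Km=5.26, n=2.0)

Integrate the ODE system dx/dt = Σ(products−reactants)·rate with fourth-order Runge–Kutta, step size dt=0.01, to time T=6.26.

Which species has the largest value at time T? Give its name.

RK4 with dt=0.01: 626 steps to T=6.26. Trajectory (selected grid times):
t=0.00: A=9.61 D=35.11 X=33.13
t=0.70: A=10.68 D=37.48 X=34.07
t=1.39: A=11.73 D=39.84 X=35.04
t=2.09: A=12.77 D=42.24 X=36.05
t=2.78: A=13.79 D=44.63 X=37.08
t=3.48: A=14.81 D=47.06 X=38.15
t=4.17: A=15.82 D=49.46 X=39.23
t=4.87: A=16.83 D=51.91 X=40.34
t=5.56: A=17.82 D=54.32 X=41.44
t=6.26: A=18.83 D=56.78 X=42.58
At T=6.26: A=18.83 D=56.78 X=42.58; the largest is D.

Dominant species at T: D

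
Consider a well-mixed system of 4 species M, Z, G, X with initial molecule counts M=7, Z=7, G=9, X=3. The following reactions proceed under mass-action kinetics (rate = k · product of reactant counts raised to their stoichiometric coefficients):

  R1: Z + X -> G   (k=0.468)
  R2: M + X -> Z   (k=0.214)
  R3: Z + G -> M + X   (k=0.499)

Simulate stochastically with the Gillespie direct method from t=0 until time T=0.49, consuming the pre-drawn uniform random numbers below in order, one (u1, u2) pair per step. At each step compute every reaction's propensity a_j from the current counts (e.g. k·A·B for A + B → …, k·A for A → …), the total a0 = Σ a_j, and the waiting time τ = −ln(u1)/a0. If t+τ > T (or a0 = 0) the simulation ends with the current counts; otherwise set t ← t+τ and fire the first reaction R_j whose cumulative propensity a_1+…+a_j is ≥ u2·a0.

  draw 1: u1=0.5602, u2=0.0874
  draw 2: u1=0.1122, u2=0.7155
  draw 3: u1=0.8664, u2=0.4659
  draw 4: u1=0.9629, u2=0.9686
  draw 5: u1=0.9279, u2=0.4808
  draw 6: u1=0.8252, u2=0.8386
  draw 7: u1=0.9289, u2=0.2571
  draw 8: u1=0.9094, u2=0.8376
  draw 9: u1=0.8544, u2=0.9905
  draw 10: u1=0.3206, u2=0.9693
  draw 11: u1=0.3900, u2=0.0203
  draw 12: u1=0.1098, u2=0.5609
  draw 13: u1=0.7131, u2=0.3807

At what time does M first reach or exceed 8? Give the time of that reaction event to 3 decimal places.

Threshold first reached at t = 0.069

t=0.000: M=7 Z=7 G=9 X=3
Draw 1: a1=9.828, a2=4.494, a3=31.437, a0=45.759; τ=−ln(0.5602)/45.759=0.013 → t=0.013; u2·a0=0.0874·45.759=3.999 ≤ a1=9.828 → R1 fires; M=7 Z=6 G=10 X=2
Draw 2: a1=5.616, a2=2.996, a3=29.940, a0=38.552; τ=−ln(0.1122)/38.552=0.057 → t=0.069; u2·a0=0.7155·38.552=27.584; a1+a2=8.612 < 27.584 ≤ a1+…+a3=38.552 → R3 fires; M=8 Z=5 G=9 X=3
Draw 3: a1=7.020, a2=5.136, a3=22.455, a0=34.611; τ=−ln(0.8664)/34.611=0.004 → t=0.074; u2·a0=0.4659·34.611=16.125; a1+a2=12.156 < 16.125 ≤ a1+…+a3=34.611 → R3 fires; M=9 Z=4 G=8 X=4
Draw 4: a1=7.488, a2=7.704, a3=15.968, a0=31.160; τ=−ln(0.9629)/31.160=0.001 → t=0.075; u2·a0=0.9686·31.160=30.182; a1+a2=15.192 < 30.182 ≤ a1+…+a3=31.160 → R3 fires; M=10 Z=3 G=7 X=5
Draw 5: a1=7.020, a2=10.700, a3=10.479, a0=28.199; τ=−ln(0.9279)/28.199=0.003 → t=0.077; u2·a0=0.4808·28.199=13.558; a1=7.020 < 13.558 ≤ a1+a2=17.720 → R2 fires; M=9 Z=4 G=7 X=4
Draw 6: a1=7.488, a2=7.704, a3=13.972, a0=29.164; τ=−ln(0.8252)/29.164=0.007 → t=0.084; u2·a0=0.8386·29.164=24.457; a1+a2=15.192 < 24.457 ≤ a1+…+a3=29.164 → R3 fires; M=10 Z=3 G=6 X=5
Draw 7: a1=7.020, a2=10.700, a3=8.982, a0=26.702; τ=−ln(0.9289)/26.702=0.003 → t=0.087; u2·a0=0.2571·26.702=6.865 ≤ a1=7.020 → R1 fires; M=10 Z=2 G=7 X=4
Draw 8: a1=3.744, a2=8.560, a3=6.986, a0=19.290; τ=−ln(0.9094)/19.290=0.005 → t=0.092; u2·a0=0.8376·19.290=16.157; a1+a2=12.304 < 16.157 ≤ a1+…+a3=19.290 → R3 fires; M=11 Z=1 G=6 X=5
Draw 9: a1=2.340, a2=11.770, a3=2.994, a0=17.104; τ=−ln(0.8544)/17.104=0.009 → t=0.101; u2·a0=0.9905·17.104=16.942; a1+a2=14.110 < 16.942 ≤ a1+…+a3=17.104 → R3 fires; M=12 Z=0 G=5 X=6
Draw 10: a1=0.000, a2=15.408, a3=0.000, a0=15.408; τ=−ln(0.3206)/15.408=0.074 → t=0.175; u2·a0=0.9693·15.408=14.935; a1=0.000 < 14.935 ≤ a1+a2=15.408 → R2 fires; M=11 Z=1 G=5 X=5
Draw 11: a1=2.340, a2=11.770, a3=2.495, a0=16.605; τ=−ln(0.3900)/16.605=0.057 → t=0.231; u2·a0=0.0203·16.605=0.337 ≤ a1=2.340 → R1 fires; M=11 Z=0 G=6 X=4
Draw 12: a1=0.000, a2=9.416, a3=0.000, a0=9.416; τ=−ln(0.1098)/9.416=0.235 → t=0.466; u2·a0=0.5609·9.416=5.281; a1=0.000 < 5.281 ≤ a1+a2=9.416 → R2 fires; M=10 Z=1 G=6 X=3
Draw 13: a1=1.404, a2=6.420, a3=2.994, a0=10.818; τ=−ln(0.7131)/10.818=0.031 → t=0.497 > T=0.49: stop.
M first becomes ≥ 8 when it reaches 8 at the event at t=0.069.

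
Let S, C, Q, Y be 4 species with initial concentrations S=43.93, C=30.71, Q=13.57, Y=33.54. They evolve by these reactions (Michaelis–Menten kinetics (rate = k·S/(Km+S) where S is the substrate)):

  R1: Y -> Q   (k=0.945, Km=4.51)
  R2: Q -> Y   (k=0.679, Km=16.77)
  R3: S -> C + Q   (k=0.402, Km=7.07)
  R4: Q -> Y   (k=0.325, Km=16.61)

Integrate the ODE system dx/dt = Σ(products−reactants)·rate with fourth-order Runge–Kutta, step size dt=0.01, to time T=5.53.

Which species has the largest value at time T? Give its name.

Dominant species at T: S

RK4 with dt=0.01: 553 steps to T=5.53. Trajectory (selected grid times):
t=0.00: S=43.93 C=30.71 Q=13.57 Y=33.54
t=0.61: S=43.72 C=30.92 Q=14.01 Y=33.31
t=1.23: S=43.50 C=31.14 Q=14.46 Y=33.08
t=1.84: S=43.29 C=31.35 Q=14.89 Y=32.86
t=2.46: S=43.08 C=31.56 Q=15.32 Y=32.64
t=3.07: S=42.87 C=31.77 Q=15.74 Y=32.43
t=3.69: S=42.65 C=31.99 Q=16.17 Y=32.22
t=4.30: S=42.44 C=32.20 Q=16.58 Y=32.02
t=4.92: S=42.23 C=32.41 Q=17.00 Y=31.81
t=5.53: S=42.02 C=32.62 Q=17.40 Y=31.62
At T=5.53: S=42.02 C=32.62 Q=17.40 Y=31.62; the largest is S.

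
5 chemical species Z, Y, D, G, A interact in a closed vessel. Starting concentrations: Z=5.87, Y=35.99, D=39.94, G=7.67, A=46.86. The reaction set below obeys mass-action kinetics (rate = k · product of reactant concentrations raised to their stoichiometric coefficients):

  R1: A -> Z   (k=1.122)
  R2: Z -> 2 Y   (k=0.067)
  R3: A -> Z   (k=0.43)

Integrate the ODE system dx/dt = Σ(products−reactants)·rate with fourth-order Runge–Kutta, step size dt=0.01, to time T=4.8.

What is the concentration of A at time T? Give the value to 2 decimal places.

RK4 with dt=0.01: 480 steps to T=4.8. Trajectory (selected grid times):
t=0.00: Z=5.87 Y=35.99 D=39.94 G=7.67 A=46.86
t=0.53: Z=31.42 Y=37.45 D=39.94 G=7.67 A=20.59
t=1.07: Z=41.74 Y=40.15 D=39.94 G=7.67 A=8.90
t=1.60: Z=45.18 Y=43.26 D=39.94 G=7.67 A=3.91
t=2.13: Z=45.75 Y=46.50 D=39.94 G=7.67 A=1.72
t=2.67: Z=45.08 Y=49.80 D=39.94 G=7.67 A=0.74
t=3.20: Z=43.92 Y=52.96 D=39.94 G=7.67 A=0.33
t=3.73: Z=42.57 Y=56.03 D=39.94 G=7.67 A=0.14
t=4.27: Z=41.13 Y=59.06 D=39.94 G=7.67 A=0.06
t=4.80: Z=39.73 Y=61.93 D=39.94 G=7.67 A=0.03
Read off A at T=4.8: 0.03

A at T = 0.03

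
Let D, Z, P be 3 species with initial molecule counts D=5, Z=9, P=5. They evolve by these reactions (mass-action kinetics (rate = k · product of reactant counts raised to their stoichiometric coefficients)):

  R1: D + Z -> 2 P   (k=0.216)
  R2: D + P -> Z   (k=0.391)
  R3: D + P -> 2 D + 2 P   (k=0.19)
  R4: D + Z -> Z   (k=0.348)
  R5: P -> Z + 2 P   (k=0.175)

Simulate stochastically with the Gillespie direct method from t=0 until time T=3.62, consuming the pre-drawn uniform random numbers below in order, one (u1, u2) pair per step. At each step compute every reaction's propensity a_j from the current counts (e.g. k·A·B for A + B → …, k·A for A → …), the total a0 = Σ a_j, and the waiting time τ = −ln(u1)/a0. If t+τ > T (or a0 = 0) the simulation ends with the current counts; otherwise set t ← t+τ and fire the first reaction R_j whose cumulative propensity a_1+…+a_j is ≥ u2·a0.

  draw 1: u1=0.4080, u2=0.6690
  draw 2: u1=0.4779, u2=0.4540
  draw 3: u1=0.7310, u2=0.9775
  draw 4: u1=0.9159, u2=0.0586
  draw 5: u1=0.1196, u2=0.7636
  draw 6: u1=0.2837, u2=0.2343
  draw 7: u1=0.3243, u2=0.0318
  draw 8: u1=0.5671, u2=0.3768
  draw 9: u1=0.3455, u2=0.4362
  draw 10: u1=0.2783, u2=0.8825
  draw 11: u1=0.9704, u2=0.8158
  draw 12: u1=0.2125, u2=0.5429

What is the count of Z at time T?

t=0.000: D=5 Z=9 P=5
Draw 1: a1=9.720, a2=9.775, a3=4.750, a4=15.660, a5=0.875, a0=40.780; τ=−ln(0.4080)/40.780=0.022 → t=0.022; u2·a0=0.6690·40.780=27.282; a1+…+a3=24.245 < 27.282 ≤ a1+…+a4=39.905 → R4 fires; D=4 Z=9 P=5
Draw 2: a1=7.776, a2=7.820, a3=3.800, a4=12.528, a5=0.875, a0=32.799; τ=−ln(0.4779)/32.799=0.023 → t=0.044; u2·a0=0.4540·32.799=14.891; a1=7.776 < 14.891 ≤ a1+a2=15.596 → R2 fires; D=3 Z=10 P=4
Draw 3: a1=6.480, a2=4.692, a3=2.280, a4=10.440, a5=0.700, a0=24.592; τ=−ln(0.7310)/24.592=0.013 → t=0.057; u2·a0=0.9775·24.592=24.039; a1+…+a4=23.892 < 24.039 ≤ a1+…+a5=24.592 → R5 fires; D=3 Z=11 P=5
Draw 4: a1=7.128, a2=5.865, a3=2.850, a4=11.484, a5=0.875, a0=28.202; τ=−ln(0.9159)/28.202=0.003 → t=0.060; u2·a0=0.0586·28.202=1.653 ≤ a1=7.128 → R1 fires; D=2 Z=10 P=7
Draw 5: a1=4.320, a2=5.474, a3=2.660, a4=6.960, a5=1.225, a0=20.639; τ=−ln(0.1196)/20.639=0.103 → t=0.163; u2·a0=0.7636·20.639=15.760; a1+…+a3=12.454 < 15.760 ≤ a1+…+a4=19.414 → R4 fires; D=1 Z=10 P=7
Draw 6: a1=2.160, a2=2.737, a3=1.330, a4=3.480, a5=1.225, a0=10.932; τ=−ln(0.2837)/10.932=0.115 → t=0.278; u2·a0=0.2343·10.932=2.561; a1=2.160 < 2.561 ≤ a1+a2=4.897 → R2 fires; D=0 Z=11 P=6
Draw 7: a1=0.000, a2=0.000, a3=0.000, a4=0.000, a5=1.050, a0=1.050; τ=−ln(0.3243)/1.050=1.072 → t=1.351; u2·a0=0.0318·1.050=0.033; a1+…+a4=0.000 < 0.033 ≤ a1+…+a5=1.050 → R5 fires; D=0 Z=12 P=7
Draw 8: a1=0.000, a2=0.000, a3=0.000, a4=0.000, a5=1.225, a0=1.225; τ=−ln(0.5671)/1.225=0.463 → t=1.814; u2·a0=0.3768·1.225=0.462; a1+…+a4=0.000 < 0.462 ≤ a1+…+a5=1.225 → R5 fires; D=0 Z=13 P=8
Draw 9: a1=0.000, a2=0.000, a3=0.000, a4=0.000, a5=1.400, a0=1.400; τ=−ln(0.3455)/1.400=0.759 → t=2.573; u2·a0=0.4362·1.400=0.611; a1+…+a4=0.000 < 0.611 ≤ a1+…+a5=1.400 → R5 fires; D=0 Z=14 P=9
Draw 10: a1=0.000, a2=0.000, a3=0.000, a4=0.000, a5=1.575, a0=1.575; τ=−ln(0.2783)/1.575=0.812 → t=3.385; u2·a0=0.8825·1.575=1.390; a1+…+a4=0.000 < 1.390 ≤ a1+…+a5=1.575 → R5 fires; D=0 Z=15 P=10
Draw 11: a1=0.000, a2=0.000, a3=0.000, a4=0.000, a5=1.750, a0=1.750; τ=−ln(0.9704)/1.750=0.017 → t=3.402; u2·a0=0.8158·1.750=1.428; a1+…+a4=0.000 < 1.428 ≤ a1+…+a5=1.750 → R5 fires; D=0 Z=16 P=11
Draw 12: a1=0.000, a2=0.000, a3=0.000, a4=0.000, a5=1.925, a0=1.925; τ=−ln(0.2125)/1.925=0.805 → t=4.207 > T=3.62: stop.
Read off Z at T=3.62: 16

Z at T = 16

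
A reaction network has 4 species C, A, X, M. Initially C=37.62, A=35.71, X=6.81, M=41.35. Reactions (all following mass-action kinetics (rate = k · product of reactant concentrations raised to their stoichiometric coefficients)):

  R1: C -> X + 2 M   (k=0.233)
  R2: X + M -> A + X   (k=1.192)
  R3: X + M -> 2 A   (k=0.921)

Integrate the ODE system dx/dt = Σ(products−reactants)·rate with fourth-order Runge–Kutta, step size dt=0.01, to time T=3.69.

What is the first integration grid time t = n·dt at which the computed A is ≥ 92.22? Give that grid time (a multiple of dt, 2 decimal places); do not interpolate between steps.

RK4 with dt=0.01: 369 steps to T=3.69. Trajectory (selected grid times):
t=0.00: C=37.62 A=35.71 X=6.81 M=41.35
t=0.41: C=34.19 A=68.31 X=0.34 M=25.50
t=0.82: C=31.08 A=78.64 X=0.32 M=24.54
t=1.23: C=28.25 A=88.02 X=0.30 M=23.67
t=1.42: C=27.02 A=92.08 X=0.30 M=23.29
t=1.43: C=26.96 A=92.29 X=0.30 M=23.27
t=1.64: C=25.67 A=96.56 X=0.29 M=22.87
t=2.05: C=23.33 A=104.32 X=0.27 M=22.14
t=2.46: C=21.21 A=111.38 X=0.25 M=21.47
t=2.87: C=19.28 A=117.80 X=0.24 M=20.87
t=3.28: C=17.52 A=123.64 X=0.22 M=20.32
t=3.69: C=15.92 A=128.94 X=0.21 M=19.81
A(1.42)=92.080 < 92.22 but A(1.43)=92.289 ≥ 92.22, so the first grid time is t=1.43.

Threshold first reached at t = 1.43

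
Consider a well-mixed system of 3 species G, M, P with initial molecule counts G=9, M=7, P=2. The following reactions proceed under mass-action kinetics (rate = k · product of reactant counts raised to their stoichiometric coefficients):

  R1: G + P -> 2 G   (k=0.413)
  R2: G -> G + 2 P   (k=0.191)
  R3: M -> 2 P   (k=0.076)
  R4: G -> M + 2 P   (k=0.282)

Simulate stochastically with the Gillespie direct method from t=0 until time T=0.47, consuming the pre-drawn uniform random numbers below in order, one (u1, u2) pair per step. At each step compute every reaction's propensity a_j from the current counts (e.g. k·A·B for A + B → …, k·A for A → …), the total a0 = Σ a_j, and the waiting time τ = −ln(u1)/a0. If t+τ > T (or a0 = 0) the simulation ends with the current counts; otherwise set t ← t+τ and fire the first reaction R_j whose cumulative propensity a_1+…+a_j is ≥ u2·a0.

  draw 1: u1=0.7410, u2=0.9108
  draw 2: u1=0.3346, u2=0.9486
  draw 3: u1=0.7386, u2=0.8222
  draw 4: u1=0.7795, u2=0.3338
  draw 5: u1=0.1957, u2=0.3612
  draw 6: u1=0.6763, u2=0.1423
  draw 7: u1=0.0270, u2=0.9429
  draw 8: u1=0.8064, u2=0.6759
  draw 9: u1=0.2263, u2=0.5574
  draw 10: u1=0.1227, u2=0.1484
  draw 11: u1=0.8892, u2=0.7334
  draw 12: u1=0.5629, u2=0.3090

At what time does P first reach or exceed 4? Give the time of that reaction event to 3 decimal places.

t=0.000: G=9 M=7 P=2
Draw 1: a1=7.434, a2=1.719, a3=0.532, a4=2.538, a0=12.223; τ=−ln(0.7410)/12.223=0.025 → t=0.025; u2·a0=0.9108·12.223=11.133; a1+…+a3=9.685 < 11.133 ≤ a1+…+a4=12.223 → R4 fires; G=8 M=8 P=4
Draw 2: a1=13.216, a2=1.528, a3=0.608, a4=2.256, a0=17.608; τ=−ln(0.3346)/17.608=0.062 → t=0.087; u2·a0=0.9486·17.608=16.703; a1+…+a3=15.352 < 16.703 ≤ a1+…+a4=17.608 → R4 fires; G=7 M=9 P=6
Draw 3: a1=17.346, a2=1.337, a3=0.684, a4=1.974, a0=21.341; τ=−ln(0.7386)/21.341=0.014 → t=0.101; u2·a0=0.8222·21.341=17.547; a1=17.346 < 17.547 ≤ a1+a2=18.683 → R2 fires; G=7 M=9 P=8
Draw 4: a1=23.128, a2=1.337, a3=0.684, a4=1.974, a0=27.123; τ=−ln(0.7795)/27.123=0.009 → t=0.110; u2·a0=0.3338·27.123=9.054 ≤ a1=23.128 → R1 fires; G=8 M=9 P=7
Draw 5: a1=23.128, a2=1.528, a3=0.684, a4=2.256, a0=27.596; τ=−ln(0.1957)/27.596=0.059 → t=0.169; u2·a0=0.3612·27.596=9.968 ≤ a1=23.128 → R1 fires; G=9 M=9 P=6
Draw 6: a1=22.302, a2=1.719, a3=0.684, a4=2.538, a0=27.243; τ=−ln(0.6763)/27.243=0.014 → t=0.184; u2·a0=0.1423·27.243=3.877 ≤ a1=22.302 → R1 fires; G=10 M=9 P=5
Draw 7: a1=20.650, a2=1.910, a3=0.684, a4=2.820, a0=26.064; τ=−ln(0.0270)/26.064=0.139 → t=0.322; u2·a0=0.9429·26.064=24.576; a1+…+a3=23.244 < 24.576 ≤ a1+…+a4=26.064 → R4 fires; G=9 M=10 P=7
Draw 8: a1=26.019, a2=1.719, a3=0.760, a4=2.538, a0=31.036; τ=−ln(0.8064)/31.036=0.007 → t=0.329; u2·a0=0.6759·31.036=20.977 ≤ a1=26.019 → R1 fires; G=10 M=10 P=6
Draw 9: a1=24.780, a2=1.910, a3=0.760, a4=2.820, a0=30.270; τ=−ln(0.2263)/30.270=0.049 → t=0.378; u2·a0=0.5574·30.270=16.872 ≤ a1=24.780 → R1 fires; G=11 M=10 P=5
Draw 10: a1=22.715, a2=2.101, a3=0.760, a4=3.102, a0=28.678; τ=−ln(0.1227)/28.678=0.073 → t=0.451; u2·a0=0.1484·28.678=4.256 ≤ a1=22.715 → R1 fires; G=12 M=10 P=4
Draw 11: a1=19.824, a2=2.292, a3=0.760, a4=3.384, a0=26.260; τ=−ln(0.8892)/26.260=0.004 → t=0.456; u2·a0=0.7334·26.260=19.259 ≤ a1=19.824 → R1 fires; G=13 M=10 P=3
Draw 12: a1=16.107, a2=2.483, a3=0.760, a4=3.666, a0=23.016; τ=−ln(0.5629)/23.016=0.025 → t=0.481 > T=0.47: stop.
P first becomes ≥ 4 when it reaches 4 at the event at t=0.025.

Threshold first reached at t = 0.025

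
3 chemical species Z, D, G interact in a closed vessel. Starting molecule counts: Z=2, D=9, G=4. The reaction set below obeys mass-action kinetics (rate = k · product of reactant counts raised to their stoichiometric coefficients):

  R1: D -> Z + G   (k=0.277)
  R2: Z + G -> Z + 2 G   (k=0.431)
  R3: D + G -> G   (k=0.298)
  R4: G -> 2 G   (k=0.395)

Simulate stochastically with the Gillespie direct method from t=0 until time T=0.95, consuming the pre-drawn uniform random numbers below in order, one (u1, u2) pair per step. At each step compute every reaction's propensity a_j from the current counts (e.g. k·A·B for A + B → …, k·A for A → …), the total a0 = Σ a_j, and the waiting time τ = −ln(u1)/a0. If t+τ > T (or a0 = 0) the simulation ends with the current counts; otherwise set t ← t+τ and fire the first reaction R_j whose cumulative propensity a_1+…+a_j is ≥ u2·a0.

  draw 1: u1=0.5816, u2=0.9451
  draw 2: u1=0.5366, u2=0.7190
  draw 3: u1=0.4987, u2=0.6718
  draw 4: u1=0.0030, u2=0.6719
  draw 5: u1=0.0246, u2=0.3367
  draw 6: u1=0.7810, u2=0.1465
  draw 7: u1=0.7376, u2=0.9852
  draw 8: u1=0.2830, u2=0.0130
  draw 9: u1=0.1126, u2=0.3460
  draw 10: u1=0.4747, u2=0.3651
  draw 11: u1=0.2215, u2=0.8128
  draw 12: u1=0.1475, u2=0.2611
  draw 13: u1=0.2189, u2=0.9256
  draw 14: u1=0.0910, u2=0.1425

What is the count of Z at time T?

Z at T = 3

t=0.000: Z=2 D=9 G=4
Draw 1: a1=2.493, a2=3.448, a3=10.728, a4=1.580, a0=18.249; τ=−ln(0.5816)/18.249=0.030 → t=0.030; u2·a0=0.9451·18.249=17.247; a1+…+a3=16.669 < 17.247 ≤ a1+…+a4=18.249 → R4 fires; Z=2 D=9 G=5
Draw 2: a1=2.493, a2=4.310, a3=13.410, a4=1.975, a0=22.188; τ=−ln(0.5366)/22.188=0.028 → t=0.058; u2·a0=0.7190·22.188=15.953; a1+a2=6.803 < 15.953 ≤ a1+…+a3=20.213 → R3 fires; Z=2 D=8 G=5
Draw 3: a1=2.216, a2=4.310, a3=11.920, a4=1.975, a0=20.421; τ=−ln(0.4987)/20.421=0.034 → t=0.092; u2·a0=0.6718·20.421=13.719; a1+a2=6.526 < 13.719 ≤ a1+…+a3=18.446 → R3 fires; Z=2 D=7 G=5
Draw 4: a1=1.939, a2=4.310, a3=10.430, a4=1.975, a0=18.654; τ=−ln(0.0030)/18.654=0.311 → t=0.403; u2·a0=0.6719·18.654=12.534; a1+a2=6.249 < 12.534 ≤ a1+…+a3=16.679 → R3 fires; Z=2 D=6 G=5
Draw 5: a1=1.662, a2=4.310, a3=8.940, a4=1.975, a0=16.887; τ=−ln(0.0246)/16.887=0.219 → t=0.623; u2·a0=0.3367·16.887=5.686; a1=1.662 < 5.686 ≤ a1+a2=5.972 → R2 fires; Z=2 D=6 G=6
Draw 6: a1=1.662, a2=5.172, a3=10.728, a4=2.370, a0=19.932; τ=−ln(0.7810)/19.932=0.012 → t=0.635; u2·a0=0.1465·19.932=2.920; a1=1.662 < 2.920 ≤ a1+a2=6.834 → R2 fires; Z=2 D=6 G=7
Draw 7: a1=1.662, a2=6.034, a3=12.516, a4=2.765, a0=22.977; τ=−ln(0.7376)/22.977=0.013 → t=0.648; u2·a0=0.9852·22.977=22.637; a1+…+a3=20.212 < 22.637 ≤ a1+…+a4=22.977 → R4 fires; Z=2 D=6 G=8
Draw 8: a1=1.662, a2=6.896, a3=14.304, a4=3.160, a0=26.022; τ=−ln(0.2830)/26.022=0.049 → t=0.697; u2·a0=0.0130·26.022=0.338 ≤ a1=1.662 → R1 fires; Z=3 D=5 G=9
Draw 9: a1=1.385, a2=11.637, a3=13.410, a4=3.555, a0=29.987; τ=−ln(0.1126)/29.987=0.073 → t=0.770; u2·a0=0.3460·29.987=10.376; a1=1.385 < 10.376 ≤ a1+a2=13.022 → R2 fires; Z=3 D=5 G=10
Draw 10: a1=1.385, a2=12.930, a3=14.900, a4=3.950, a0=33.165; τ=−ln(0.4747)/33.165=0.022 → t=0.792; u2·a0=0.3651·33.165=12.109; a1=1.385 < 12.109 ≤ a1+a2=14.315 → R2 fires; Z=3 D=5 G=11
Draw 11: a1=1.385, a2=14.223, a3=16.390, a4=4.345, a0=36.343; τ=−ln(0.2215)/36.343=0.041 → t=0.834; u2·a0=0.8128·36.343=29.540; a1+a2=15.608 < 29.540 ≤ a1+…+a3=31.998 → R3 fires; Z=3 D=4 G=11
Draw 12: a1=1.108, a2=14.223, a3=13.112, a4=4.345, a0=32.788; τ=−ln(0.1475)/32.788=0.058 → t=0.892; u2·a0=0.2611·32.788=8.561; a1=1.108 < 8.561 ≤ a1+a2=15.331 → R2 fires; Z=3 D=4 G=12
Draw 13: a1=1.108, a2=15.516, a3=14.304, a4=4.740, a0=35.668; τ=−ln(0.2189)/35.668=0.043 → t=0.935; u2·a0=0.9256·35.668=33.014; a1+…+a3=30.928 < 33.014 ≤ a1+…+a4=35.668 → R4 fires; Z=3 D=4 G=13
Draw 14: a1=1.108, a2=16.809, a3=15.496, a4=5.135, a0=38.548; τ=−ln(0.0910)/38.548=0.062 → t=0.997 > T=0.95: stop.
Read off Z at T=0.95: 3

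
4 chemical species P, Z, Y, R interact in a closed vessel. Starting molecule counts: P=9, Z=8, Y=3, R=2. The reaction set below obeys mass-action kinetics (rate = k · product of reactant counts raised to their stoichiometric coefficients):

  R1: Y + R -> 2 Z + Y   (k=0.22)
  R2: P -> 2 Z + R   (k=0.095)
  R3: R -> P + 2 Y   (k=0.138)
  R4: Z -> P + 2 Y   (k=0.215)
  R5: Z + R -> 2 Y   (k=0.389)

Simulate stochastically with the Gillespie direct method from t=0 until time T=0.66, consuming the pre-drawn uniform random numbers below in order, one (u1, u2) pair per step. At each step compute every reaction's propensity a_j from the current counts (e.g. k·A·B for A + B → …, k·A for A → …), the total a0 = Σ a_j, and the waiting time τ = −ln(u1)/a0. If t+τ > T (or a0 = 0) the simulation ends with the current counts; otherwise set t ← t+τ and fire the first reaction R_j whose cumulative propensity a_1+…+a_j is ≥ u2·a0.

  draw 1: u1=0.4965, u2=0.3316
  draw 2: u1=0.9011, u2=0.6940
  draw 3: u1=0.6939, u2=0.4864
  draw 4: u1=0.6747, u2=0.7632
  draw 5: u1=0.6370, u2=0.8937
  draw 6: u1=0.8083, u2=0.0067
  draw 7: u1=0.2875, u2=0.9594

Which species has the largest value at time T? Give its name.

Dominant species at T: Y

t=0.000: P=9 Z=8 Y=3 R=2
Draw 1: a1=1.320, a2=0.855, a3=0.276, a4=1.720, a5=6.224, a0=10.395; τ=−ln(0.4965)/10.395=0.067 → t=0.067; u2·a0=0.3316·10.395=3.447; a1+…+a3=2.451 < 3.447 ≤ a1+…+a4=4.171 → R4 fires; P=10 Z=7 Y=5 R=2
Draw 2: a1=2.200, a2=0.950, a3=0.276, a4=1.505, a5=5.446, a0=10.377; τ=−ln(0.9011)/10.377=0.010 → t=0.077; u2·a0=0.6940·10.377=7.202; a1+…+a4=4.931 < 7.202 ≤ a1+…+a5=10.377 → R5 fires; P=10 Z=6 Y=7 R=1
Draw 3: a1=1.540, a2=0.950, a3=0.138, a4=1.290, a5=2.334, a0=6.252; τ=−ln(0.6939)/6.252=0.058 → t=0.136; u2·a0=0.4864·6.252=3.041; a1+…+a3=2.628 < 3.041 ≤ a1+…+a4=3.918 → R4 fires; P=11 Z=5 Y=9 R=1
Draw 4: a1=1.980, a2=1.045, a3=0.138, a4=1.075, a5=1.945, a0=6.183; τ=−ln(0.6747)/6.183=0.064 → t=0.199; u2·a0=0.7632·6.183=4.719; a1+…+a4=4.238 < 4.719 ≤ a1+…+a5=6.183 → R5 fires; P=11 Z=4 Y=11 R=0
Draw 5: a1=0.000, a2=1.045, a3=0.000, a4=0.860, a5=0.000, a0=1.905; τ=−ln(0.6370)/1.905=0.237 → t=0.436; u2·a0=0.8937·1.905=1.702; a1+…+a3=1.045 < 1.702 ≤ a1+…+a4=1.905 → R4 fires; P=12 Z=3 Y=13 R=0
Draw 6: a1=0.000, a2=1.140, a3=0.000, a4=0.645, a5=0.000, a0=1.785; τ=−ln(0.8083)/1.785=0.119 → t=0.555; u2·a0=0.0067·1.785=0.012; a1=0.000 < 0.012 ≤ a1+a2=1.140 → R2 fires; P=11 Z=5 Y=13 R=1
Draw 7: a1=2.860, a2=1.045, a3=0.138, a4=1.075, a5=1.945, a0=7.063; τ=−ln(0.2875)/7.063=0.176 → t=0.732 > T=0.66: stop.
At T=0.66: P=11 Z=5 Y=13 R=1; the largest is Y.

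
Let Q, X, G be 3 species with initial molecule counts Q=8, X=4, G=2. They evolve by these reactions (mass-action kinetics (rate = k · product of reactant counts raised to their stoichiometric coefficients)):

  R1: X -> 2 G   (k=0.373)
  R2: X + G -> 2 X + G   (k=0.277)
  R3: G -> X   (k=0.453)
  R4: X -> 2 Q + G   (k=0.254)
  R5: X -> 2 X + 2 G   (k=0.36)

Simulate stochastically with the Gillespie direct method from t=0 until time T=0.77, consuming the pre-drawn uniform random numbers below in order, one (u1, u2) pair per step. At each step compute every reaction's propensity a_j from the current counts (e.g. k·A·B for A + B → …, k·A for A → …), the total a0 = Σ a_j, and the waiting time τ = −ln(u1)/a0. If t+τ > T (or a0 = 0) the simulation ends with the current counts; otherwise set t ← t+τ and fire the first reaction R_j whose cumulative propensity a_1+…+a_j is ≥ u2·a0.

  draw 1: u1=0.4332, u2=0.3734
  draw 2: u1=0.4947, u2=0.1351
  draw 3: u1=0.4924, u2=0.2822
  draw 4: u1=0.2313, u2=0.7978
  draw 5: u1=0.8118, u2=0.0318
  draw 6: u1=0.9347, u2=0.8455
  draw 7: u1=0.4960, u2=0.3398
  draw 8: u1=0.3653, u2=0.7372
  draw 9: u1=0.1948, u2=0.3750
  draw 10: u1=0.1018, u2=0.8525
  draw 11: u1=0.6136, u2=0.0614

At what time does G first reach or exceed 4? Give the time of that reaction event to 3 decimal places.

Threshold first reached at t = 0.200

t=0.000: Q=8 X=4 G=2
Draw 1: a1=1.492, a2=2.216, a3=0.906, a4=1.016, a5=1.440, a0=7.070; τ=−ln(0.4332)/7.070=0.118 → t=0.118; u2·a0=0.3734·7.070=2.640; a1=1.492 < 2.640 ≤ a1+a2=3.708 → R2 fires; Q=8 X=5 G=2
Draw 2: a1=1.865, a2=2.770, a3=0.906, a4=1.270, a5=1.800, a0=8.611; τ=−ln(0.4947)/8.611=0.082 → t=0.200; u2·a0=0.1351·8.611=1.163 ≤ a1=1.865 → R1 fires; Q=8 X=4 G=4
Draw 3: a1=1.492, a2=4.432, a3=1.812, a4=1.016, a5=1.440, a0=10.192; τ=−ln(0.4924)/10.192=0.070 → t=0.270; u2·a0=0.2822·10.192=2.876; a1=1.492 < 2.876 ≤ a1+a2=5.924 → R2 fires; Q=8 X=5 G=4
Draw 4: a1=1.865, a2=5.540, a3=1.812, a4=1.270, a5=1.800, a0=12.287; τ=−ln(0.2313)/12.287=0.119 → t=0.389; u2·a0=0.7978·12.287=9.803; a1+…+a3=9.217 < 9.803 ≤ a1+…+a4=10.487 → R4 fires; Q=10 X=4 G=5
Draw 5: a1=1.492, a2=5.540, a3=2.265, a4=1.016, a5=1.440, a0=11.753; τ=−ln(0.8118)/11.753=0.018 → t=0.406; u2·a0=0.0318·11.753=0.374 ≤ a1=1.492 → R1 fires; Q=10 X=3 G=7
Draw 6: a1=1.119, a2=5.817, a3=3.171, a4=0.762, a5=1.080, a0=11.949; τ=−ln(0.9347)/11.949=0.006 → t=0.412; u2·a0=0.8455·11.949=10.103; a1+a2=6.936 < 10.103 ≤ a1+…+a3=10.107 → R3 fires; Q=10 X=4 G=6
Draw 7: a1=1.492, a2=6.648, a3=2.718, a4=1.016, a5=1.440, a0=13.314; τ=−ln(0.4960)/13.314=0.053 → t=0.465; u2·a0=0.3398·13.314=4.524; a1=1.492 < 4.524 ≤ a1+a2=8.140 → R2 fires; Q=10 X=5 G=6
Draw 8: a1=1.865, a2=8.310, a3=2.718, a4=1.270, a5=1.800, a0=15.963; τ=−ln(0.3653)/15.963=0.063 → t=0.528; u2·a0=0.7372·15.963=11.768; a1+a2=10.175 < 11.768 ≤ a1+…+a3=12.893 → R3 fires; Q=10 X=6 G=5
Draw 9: a1=2.238, a2=8.310, a3=2.265, a4=1.524, a5=2.160, a0=16.497; τ=−ln(0.1948)/16.497=0.099 → t=0.627; u2·a0=0.3750·16.497=6.186; a1=2.238 < 6.186 ≤ a1+a2=10.548 → R2 fires; Q=10 X=7 G=5
Draw 10: a1=2.611, a2=9.695, a3=2.265, a4=1.778, a5=2.520, a0=18.869; τ=−ln(0.1018)/18.869=0.121 → t=0.748; u2·a0=0.8525·18.869=16.086; a1+…+a3=14.571 < 16.086 ≤ a1+…+a4=16.349 → R4 fires; Q=12 X=6 G=6
Draw 11: a1=2.238, a2=9.972, a3=2.718, a4=1.524, a5=2.160, a0=18.612; τ=−ln(0.6136)/18.612=0.026 → t=0.774 > T=0.77: stop.
G first becomes ≥ 4 when it reaches 4 at the event at t=0.200.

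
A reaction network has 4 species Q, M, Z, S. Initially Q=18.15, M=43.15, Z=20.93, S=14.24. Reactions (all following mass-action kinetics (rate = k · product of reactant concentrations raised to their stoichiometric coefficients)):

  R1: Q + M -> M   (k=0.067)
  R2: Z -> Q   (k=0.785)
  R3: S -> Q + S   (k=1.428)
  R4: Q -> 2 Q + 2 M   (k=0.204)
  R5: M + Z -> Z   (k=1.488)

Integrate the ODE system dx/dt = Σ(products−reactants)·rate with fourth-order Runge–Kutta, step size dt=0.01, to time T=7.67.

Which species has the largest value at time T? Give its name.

Dominant species at T: M

RK4 with dt=0.01: 767 steps to T=7.67. Trajectory (selected grid times):
t=0.00: Q=18.15 M=43.15 Z=20.93 S=14.24
t=0.85: Q=48.30 M=1.13 Z=10.74 S=14.24
t=1.70: Q=74.00 M=3.26 Z=5.51 S=14.24
t=2.56: Q=84.75 M=7.04 Z=2.81 S=14.24
t=3.41: Q=74.52 M=11.67 Z=1.44 S=14.24
t=4.26: Q=53.45 M=15.86 Z=0.74 S=14.24
t=5.11: Q=35.17 M=19.18 Z=0.38 S=14.24
t=5.97: Q=23.70 M=22.09 Z=0.19 S=14.24
t=6.82: Q=17.51 M=24.97 Z=0.10 S=14.24
t=7.67: Q=14.05 M=27.98 Z=0.05 S=14.24
At T=7.67: Q=14.05 M=27.98 Z=0.05 S=14.24; the largest is M.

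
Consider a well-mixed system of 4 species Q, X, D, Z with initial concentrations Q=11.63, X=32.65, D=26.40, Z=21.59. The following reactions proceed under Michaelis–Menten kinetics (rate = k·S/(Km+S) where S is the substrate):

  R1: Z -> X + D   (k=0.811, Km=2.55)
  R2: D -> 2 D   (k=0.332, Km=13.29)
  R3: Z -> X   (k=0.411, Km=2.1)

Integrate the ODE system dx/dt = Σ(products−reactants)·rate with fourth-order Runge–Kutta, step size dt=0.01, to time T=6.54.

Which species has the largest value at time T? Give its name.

RK4 with dt=0.01: 654 steps to T=6.54. Trajectory (selected grid times):
t=0.00: Q=11.63 X=32.65 D=26.40 Z=21.59
t=0.73: Q=11.63 X=33.45 D=27.09 Z=20.79
t=1.45: Q=11.63 X=34.24 D=27.77 Z=20.00
t=2.18: Q=11.63 X=35.03 D=28.46 Z=19.21
t=2.91: Q=11.63 X=35.82 D=29.15 Z=18.42
t=3.63: Q=11.63 X=36.60 D=29.82 Z=17.64
t=4.36: Q=11.63 X=37.38 D=30.51 Z=16.86
t=5.09: Q=11.63 X=38.16 D=31.19 Z=16.08
t=5.81: Q=11.63 X=38.93 D=31.86 Z=15.31
t=6.54: Q=11.63 X=39.70 D=32.54 Z=14.54
At T=6.54: Q=11.63 X=39.70 D=32.54 Z=14.54; the largest is X.

Dominant species at T: X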